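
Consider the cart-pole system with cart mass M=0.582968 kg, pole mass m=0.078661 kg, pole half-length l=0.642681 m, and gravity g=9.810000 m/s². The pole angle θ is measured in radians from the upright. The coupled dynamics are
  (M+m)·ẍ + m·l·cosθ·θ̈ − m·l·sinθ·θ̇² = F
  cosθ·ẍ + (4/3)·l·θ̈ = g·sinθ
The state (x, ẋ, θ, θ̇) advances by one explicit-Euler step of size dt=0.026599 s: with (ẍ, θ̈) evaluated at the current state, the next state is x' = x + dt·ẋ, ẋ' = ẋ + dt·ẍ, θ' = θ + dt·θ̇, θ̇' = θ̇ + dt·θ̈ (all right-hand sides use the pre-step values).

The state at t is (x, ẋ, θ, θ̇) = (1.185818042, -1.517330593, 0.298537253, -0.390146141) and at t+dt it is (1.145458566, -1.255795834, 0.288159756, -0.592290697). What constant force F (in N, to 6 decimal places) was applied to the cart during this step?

F = 6.136005 N

ẍ = (ẋ'−ẋ)/dt = (-1.255795834−-1.517330593)/0.026599 = 9.832503
θ̈ = (θ̇'−θ̇)/dt = (-0.592290697−-0.390146141)/0.026599 = -7.599705
sinθ=0.294122, cosθ=0.955768
F = (M+m)·ẍ + m·l·cosθ·θ̈ − m·l·sinθ·θ̇² = 6.505469 + -0.367201 − 0.002263 = 6.136005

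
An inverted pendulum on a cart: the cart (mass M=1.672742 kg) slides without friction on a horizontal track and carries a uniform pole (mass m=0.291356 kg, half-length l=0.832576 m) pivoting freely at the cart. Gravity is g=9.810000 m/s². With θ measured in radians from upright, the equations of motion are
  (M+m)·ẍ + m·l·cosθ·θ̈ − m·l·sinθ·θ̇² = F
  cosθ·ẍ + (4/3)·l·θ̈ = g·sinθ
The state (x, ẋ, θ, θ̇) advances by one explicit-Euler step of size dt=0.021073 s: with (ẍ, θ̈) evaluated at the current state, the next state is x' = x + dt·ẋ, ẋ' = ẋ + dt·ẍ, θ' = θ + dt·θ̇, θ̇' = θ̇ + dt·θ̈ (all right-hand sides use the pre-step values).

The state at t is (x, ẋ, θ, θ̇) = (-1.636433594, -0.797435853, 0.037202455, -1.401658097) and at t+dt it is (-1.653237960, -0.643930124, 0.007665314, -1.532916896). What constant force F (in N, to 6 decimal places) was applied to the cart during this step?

ẍ = (ẋ'−ẋ)/dt = (-0.643930124−-0.797435853)/0.021073 = 7.284474
θ̈ = (θ̇'−θ̇)/dt = (-1.532916896−-1.401658097)/0.021073 = -6.228767
sinθ=0.037194, cosθ=0.999308
F = (M+m)·ẍ + m·l·cosθ·θ̈ − m·l·sinθ·θ̇² = 14.307422 + -1.509904 − 0.017726 = 12.779792

F = 12.779792 N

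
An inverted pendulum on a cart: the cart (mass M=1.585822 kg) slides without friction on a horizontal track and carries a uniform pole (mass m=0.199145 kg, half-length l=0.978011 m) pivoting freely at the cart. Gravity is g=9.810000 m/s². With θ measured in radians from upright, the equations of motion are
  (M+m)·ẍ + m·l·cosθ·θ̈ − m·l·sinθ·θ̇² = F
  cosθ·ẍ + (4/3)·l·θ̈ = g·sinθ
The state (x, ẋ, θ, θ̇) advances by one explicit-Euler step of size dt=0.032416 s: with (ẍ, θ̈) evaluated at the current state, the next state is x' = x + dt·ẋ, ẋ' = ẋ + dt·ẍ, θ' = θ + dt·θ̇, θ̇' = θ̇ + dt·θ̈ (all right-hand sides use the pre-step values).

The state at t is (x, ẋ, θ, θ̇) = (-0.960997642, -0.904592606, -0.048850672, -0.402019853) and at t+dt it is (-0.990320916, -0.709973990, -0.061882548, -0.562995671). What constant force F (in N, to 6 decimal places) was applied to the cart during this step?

F = 9.752049 N

ẍ = (ẋ'−ẋ)/dt = (-0.709973990−-0.904592606)/0.032416 = 6.003783
θ̈ = (θ̇'−θ̇)/dt = (-0.562995671−-0.402019853)/0.032416 = -4.965937
sinθ=-0.048831, cosθ=0.998807
F = (M+m)·ẍ + m·l·cosθ·θ̈ − m·l·sinθ·θ̇² = 10.716554 + -0.966042 − -0.001537 = 9.752049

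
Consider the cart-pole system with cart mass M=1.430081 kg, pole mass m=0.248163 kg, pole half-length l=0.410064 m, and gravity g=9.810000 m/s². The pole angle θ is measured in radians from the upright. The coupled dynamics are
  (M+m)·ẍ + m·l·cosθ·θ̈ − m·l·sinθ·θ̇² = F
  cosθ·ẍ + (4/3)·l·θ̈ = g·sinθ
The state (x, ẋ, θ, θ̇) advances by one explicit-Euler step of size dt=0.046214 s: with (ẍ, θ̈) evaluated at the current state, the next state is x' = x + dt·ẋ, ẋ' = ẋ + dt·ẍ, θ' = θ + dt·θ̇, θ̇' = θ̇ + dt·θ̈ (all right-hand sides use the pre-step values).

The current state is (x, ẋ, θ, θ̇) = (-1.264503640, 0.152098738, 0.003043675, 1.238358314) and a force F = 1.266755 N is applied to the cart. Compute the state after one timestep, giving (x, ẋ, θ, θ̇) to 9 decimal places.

(-1.257474549, 0.191175224, 0.060273166, 1.169412195)

sinθ=0.003043670, cosθ=0.999995368
temp = (F + m·l·θ̇²·sinθ)/(M+m) = (1.266755 + 0.000474984)/1.678244 = 0.755092814
θ̈ = (g·sinθ − cosθ·temp)/(l·(4/3 − m·cos²θ/(M+m))) = -1.491888156
ẍ = temp − m·l·θ̈·cosθ/(M+m) = 0.845555155
Euler: x'=-1.264503640+0.046214·0.152098738=-1.257474549, ẋ'=0.152098738+0.046214·0.845555155=0.191175224
       θ'=0.003043675+0.046214·1.238358314=0.060273166, θ̇'=1.238358314+0.046214·-1.491888156=1.169412195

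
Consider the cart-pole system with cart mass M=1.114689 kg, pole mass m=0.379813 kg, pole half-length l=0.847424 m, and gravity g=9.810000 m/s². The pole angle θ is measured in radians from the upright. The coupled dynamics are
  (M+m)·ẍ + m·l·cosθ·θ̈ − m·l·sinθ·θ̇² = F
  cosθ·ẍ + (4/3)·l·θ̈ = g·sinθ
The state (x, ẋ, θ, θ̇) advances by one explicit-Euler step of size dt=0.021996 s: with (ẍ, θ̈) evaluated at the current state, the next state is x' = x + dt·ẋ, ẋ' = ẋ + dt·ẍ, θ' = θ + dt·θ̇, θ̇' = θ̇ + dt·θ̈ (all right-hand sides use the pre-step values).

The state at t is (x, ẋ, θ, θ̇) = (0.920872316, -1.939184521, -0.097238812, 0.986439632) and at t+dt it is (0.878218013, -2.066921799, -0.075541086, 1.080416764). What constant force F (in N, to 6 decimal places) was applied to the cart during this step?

F = -7.279958 N

ẍ = (ẋ'−ẋ)/dt = (-2.066921799−-1.939184521)/0.021996 = -5.807296
θ̈ = (θ̇'−θ̇)/dt = (1.080416764−0.986439632)/0.021996 = 4.272465
sinθ=-0.097086, cosθ=0.995276
F = (M+m)·ẍ + m·l·cosθ·θ̈ − m·l·sinθ·θ̇² = -8.679015 + 1.368651 − -0.030407 = -7.279958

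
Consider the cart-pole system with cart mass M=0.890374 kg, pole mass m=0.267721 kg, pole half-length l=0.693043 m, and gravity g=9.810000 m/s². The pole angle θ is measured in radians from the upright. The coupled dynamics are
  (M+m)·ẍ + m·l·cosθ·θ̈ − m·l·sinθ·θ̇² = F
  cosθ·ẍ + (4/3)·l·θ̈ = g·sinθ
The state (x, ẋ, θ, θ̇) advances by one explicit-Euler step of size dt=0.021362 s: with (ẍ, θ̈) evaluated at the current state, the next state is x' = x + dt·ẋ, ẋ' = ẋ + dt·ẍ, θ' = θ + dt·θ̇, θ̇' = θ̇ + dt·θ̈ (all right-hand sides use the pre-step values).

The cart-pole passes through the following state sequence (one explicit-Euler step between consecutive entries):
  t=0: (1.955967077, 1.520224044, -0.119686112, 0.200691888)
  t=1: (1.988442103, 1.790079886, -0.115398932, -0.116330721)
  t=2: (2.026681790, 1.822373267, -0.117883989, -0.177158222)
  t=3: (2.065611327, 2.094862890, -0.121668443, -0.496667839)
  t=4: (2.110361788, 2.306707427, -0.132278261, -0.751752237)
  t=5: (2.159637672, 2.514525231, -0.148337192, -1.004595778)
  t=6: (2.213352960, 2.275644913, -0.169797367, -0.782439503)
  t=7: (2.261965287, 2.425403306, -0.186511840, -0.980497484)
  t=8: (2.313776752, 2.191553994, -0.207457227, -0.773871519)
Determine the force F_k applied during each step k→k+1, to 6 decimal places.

step 0→1:
  ẍ = (ẋ'−ẋ)/dt = (1.790079886−1.520224044)/0.021362 = 12.632518
  θ̈ = (θ̇'−θ̇)/dt = (-0.116330721−0.200691888)/0.021362 = -14.840493
  sinθ=-0.119401, cosθ=0.992846
  F = (M+m)·ẍ + m·l·cosθ·θ̈ − m·l·sinθ·θ̇² = 14.629656 + -2.733839 − -0.000892 = 11.896709
step 1→2:
  ẍ = (ẋ'−ẋ)/dt = (1.822373267−1.790079886)/0.021362 = 1.511721
  θ̈ = (θ̇'−θ̇)/dt = (-0.177158222−-0.116330721)/0.021362 = -2.847463
  sinθ=-0.115143, cosθ=0.993349
  F = (M+m)·ẍ + m·l·cosθ·θ̈ − m·l·sinθ·θ̇² = 1.750716 + -0.524810 − -0.000289 = 1.226195
step 2→3:
  ẍ = (ẋ'−ẋ)/dt = (2.094862890−1.822373267)/0.021362 = 12.755810
  θ̈ = (θ̇'−θ̇)/dt = (-0.496667839−-0.177158222)/0.021362 = -14.956915
  sinθ=-0.117611, cosθ=0.993060
  F = (M+m)·ẍ + m·l·cosθ·θ̈ − m·l·sinθ·θ̇² = 14.772440 + -2.755878 − -0.000685 = 12.017247
step 3→4:
  ẍ = (ẋ'−ẋ)/dt = (2.306707427−2.094862890)/0.021362 = 9.916887
  θ̈ = (θ̇'−θ̇)/dt = (-0.751752237−-0.496667839)/0.021362 = -11.941035
  sinθ=-0.121368, cosθ=0.992608
  F = (M+m)·ẍ + m·l·cosθ·θ̈ − m·l·sinθ·θ̇² = 11.484697 + -2.199187 − -0.005555 = 9.291065
step 4→5:
  ẍ = (ẋ'−ẋ)/dt = (2.514525231−2.306707427)/0.021362 = 9.728387
  θ̈ = (θ̇'−θ̇)/dt = (-1.004595778−-0.751752237)/0.021362 = -11.836136
  sinθ=-0.131893, cosθ=0.991264
  F = (M+m)·ẍ + m·l·cosθ·θ̈ − m·l·sinθ·θ̇² = 11.266396 + -2.176917 − -0.013830 = 9.103309
step 5→6:
  ẍ = (ẋ'−ẋ)/dt = (2.275644913−2.514525231)/0.021362 = -11.182488
  θ̈ = (θ̇'−θ̇)/dt = (-0.782439503−-1.004595778)/0.021362 = 10.399601
  sinθ=-0.147794, cosθ=0.989018
  F = (M+m)·ẍ + m·l·cosθ·θ̈ − m·l·sinθ·θ̇² = -12.950384 + 1.908374 − -0.027675 = -11.014335
step 6→7:
  ẍ = (ẋ'−ẋ)/dt = (2.425403306−2.275644913)/0.021362 = 7.010504
  θ̈ = (θ̇'−θ̇)/dt = (-0.980497484−-0.782439503)/0.021362 = -9.271509
  sinθ=-0.168983, cosθ=0.985619
  F = (M+m)·ẍ + m·l·cosθ·θ̈ − m·l·sinθ·θ̇² = 8.118830 + -1.695517 − -0.019195 = 6.442508
step 7→8:
  ẍ = (ẋ'−ẋ)/dt = (2.191553994−2.425403306)/0.021362 = -10.946977
  θ̈ = (θ̇'−θ̇)/dt = (-0.773871519−-0.980497484)/0.021362 = 9.672595
  sinθ=-0.185432, cosθ=0.982657
  F = (M+m)·ẍ + m·l·cosθ·θ̈ − m·l·sinθ·θ̇² = -12.677639 + 1.763549 − -0.033077 = -10.881013

F_0 = 11.896709 N
F_1 = 1.226195 N
F_2 = 12.017247 N
F_3 = 9.291065 N
F_4 = 9.103309 N
F_5 = -11.014335 N
F_6 = 6.442508 N
F_7 = -10.881013 N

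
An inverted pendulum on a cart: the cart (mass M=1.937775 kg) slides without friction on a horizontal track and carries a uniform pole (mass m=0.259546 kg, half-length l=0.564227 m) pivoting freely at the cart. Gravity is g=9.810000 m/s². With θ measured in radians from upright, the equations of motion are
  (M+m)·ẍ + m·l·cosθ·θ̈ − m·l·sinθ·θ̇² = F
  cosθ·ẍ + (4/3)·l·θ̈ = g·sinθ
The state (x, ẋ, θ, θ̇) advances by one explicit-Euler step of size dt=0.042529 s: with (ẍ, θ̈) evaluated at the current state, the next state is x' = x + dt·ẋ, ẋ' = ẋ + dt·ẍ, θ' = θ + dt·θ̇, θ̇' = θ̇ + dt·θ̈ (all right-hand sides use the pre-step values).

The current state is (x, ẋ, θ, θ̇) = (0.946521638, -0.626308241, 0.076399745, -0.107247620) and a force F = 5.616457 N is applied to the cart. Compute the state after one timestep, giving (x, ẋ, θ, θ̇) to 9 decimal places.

sinθ=0.076325443, cosθ=0.997082959
temp = (F + m·l·θ̇²·sinθ)/(M+m) = (5.616457 + 0.000128562)/2.197321 = 2.556106077
θ̈ = (g·sinθ − cosθ·temp)/(l·(4/3 − m·cos²θ/(M+m))) = -2.623585435
ẍ = temp − m·l·θ̈·cosθ/(M+m) = 2.730447748
Euler: x'=0.946521638+0.042529·-0.626308241=0.919885375, ẋ'=-0.626308241+0.042529·2.730447748=-0.510185029
       θ'=0.076399745+0.042529·-0.107247620=0.071838611, θ̇'=-0.107247620+0.042529·-2.623585435=-0.218826085

(0.919885375, -0.510185029, 0.071838611, -0.218826085)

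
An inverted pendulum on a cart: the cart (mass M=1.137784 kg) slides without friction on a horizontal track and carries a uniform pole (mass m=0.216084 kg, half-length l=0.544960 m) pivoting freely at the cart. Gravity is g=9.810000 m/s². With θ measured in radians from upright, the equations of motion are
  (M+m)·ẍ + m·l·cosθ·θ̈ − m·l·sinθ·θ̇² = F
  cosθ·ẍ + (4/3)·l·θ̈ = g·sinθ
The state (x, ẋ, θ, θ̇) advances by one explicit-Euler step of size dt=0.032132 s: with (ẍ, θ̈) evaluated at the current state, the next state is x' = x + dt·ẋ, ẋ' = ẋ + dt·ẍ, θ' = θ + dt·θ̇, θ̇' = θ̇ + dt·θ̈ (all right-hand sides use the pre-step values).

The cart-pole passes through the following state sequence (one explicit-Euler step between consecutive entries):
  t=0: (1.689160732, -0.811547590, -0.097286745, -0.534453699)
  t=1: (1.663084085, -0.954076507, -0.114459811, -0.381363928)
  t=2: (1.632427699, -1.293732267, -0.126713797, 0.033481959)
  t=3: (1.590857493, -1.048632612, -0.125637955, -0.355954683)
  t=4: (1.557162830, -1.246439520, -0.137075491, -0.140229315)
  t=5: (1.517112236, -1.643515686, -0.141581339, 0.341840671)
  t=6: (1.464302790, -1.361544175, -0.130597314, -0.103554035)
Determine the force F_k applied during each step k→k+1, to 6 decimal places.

F_0 = -5.443738 N
F_1 = -12.798917 N
F_2 = 8.911423 N
F_3 = -7.548282 N
F_4 = -14.980202 N
F_5 = 10.266743 N

step 0→1:
  ẍ = (ẋ'−ẋ)/dt = (-0.954076507−-0.811547590)/0.032132 = -4.435731
  θ̈ = (θ̇'−θ̇)/dt = (-0.381363928−-0.534453699)/0.032132 = 4.764402
  sinθ=-0.097133, cosθ=0.995271
  F = (M+m)·ẍ + m·l·cosθ·θ̈ − m·l·sinθ·θ̇² = -6.005395 + 0.558389 − -0.003267 = -5.443738
step 1→2:
  ẍ = (ẋ'−ẋ)/dt = (-1.293732267−-0.954076507)/0.032132 = -10.570639
  θ̈ = (θ̇'−θ̇)/dt = (0.033481959−-0.381363928)/0.032132 = 12.910677
  sinθ=-0.114210, cosθ=0.993457
  F = (M+m)·ẍ + m·l·cosθ·θ̈ − m·l·sinθ·θ̇² = -14.311249 + 1.510376 − -0.001956 = -12.798917
step 2→3:
  ẍ = (ẋ'−ẋ)/dt = (-1.048632612−-1.293732267)/0.032132 = 7.627899
  θ̈ = (θ̇'−θ̇)/dt = (-0.355954683−0.033481959)/0.032132 = -12.119900
  sinθ=-0.126375, cosθ=0.991983
  F = (M+m)·ẍ + m·l·cosθ·θ̈ − m·l·sinθ·θ̇² = 10.327169 + -1.415762 − -0.000017 = 8.911423
step 3→4:
  ẍ = (ẋ'−ẋ)/dt = (-1.246439520−-1.048632612)/0.032132 = -6.156072
  θ̈ = (θ̇'−θ̇)/dt = (-0.140229315−-0.355954683)/0.032132 = 6.713724
  sinθ=-0.125308, cosθ=0.992118
  F = (M+m)·ẍ + m·l·cosθ·θ̈ − m·l·sinθ·θ̇² = -8.334509 + 0.784357 − -0.001870 = -7.548282
step 4→5:
  ẍ = (ẋ'−ẋ)/dt = (-1.643515686−-1.246439520)/0.032132 = -12.357655
  θ̈ = (θ̇'−θ̇)/dt = (0.341840671−-0.140229315)/0.032132 = 15.002801
  sinθ=-0.136647, cosθ=0.990620
  F = (M+m)·ẍ + m·l·cosθ·θ̈ − m·l·sinθ·θ̇² = -16.730633 + 1.750115 − -0.000316 = -14.980202
step 5→6:
  ẍ = (ẋ'−ẋ)/dt = (-1.361544175−-1.643515686)/0.032132 = 8.775411
  θ̈ = (θ̇'−θ̇)/dt = (-0.103554035−0.341840671)/0.032132 = -13.861406
  sinθ=-0.141109, cosθ=0.989994
  F = (M+m)·ẍ + m·l·cosθ·θ̈ − m·l·sinθ·θ̇² = 11.880748 + -1.615947 − -0.001942 = 10.266743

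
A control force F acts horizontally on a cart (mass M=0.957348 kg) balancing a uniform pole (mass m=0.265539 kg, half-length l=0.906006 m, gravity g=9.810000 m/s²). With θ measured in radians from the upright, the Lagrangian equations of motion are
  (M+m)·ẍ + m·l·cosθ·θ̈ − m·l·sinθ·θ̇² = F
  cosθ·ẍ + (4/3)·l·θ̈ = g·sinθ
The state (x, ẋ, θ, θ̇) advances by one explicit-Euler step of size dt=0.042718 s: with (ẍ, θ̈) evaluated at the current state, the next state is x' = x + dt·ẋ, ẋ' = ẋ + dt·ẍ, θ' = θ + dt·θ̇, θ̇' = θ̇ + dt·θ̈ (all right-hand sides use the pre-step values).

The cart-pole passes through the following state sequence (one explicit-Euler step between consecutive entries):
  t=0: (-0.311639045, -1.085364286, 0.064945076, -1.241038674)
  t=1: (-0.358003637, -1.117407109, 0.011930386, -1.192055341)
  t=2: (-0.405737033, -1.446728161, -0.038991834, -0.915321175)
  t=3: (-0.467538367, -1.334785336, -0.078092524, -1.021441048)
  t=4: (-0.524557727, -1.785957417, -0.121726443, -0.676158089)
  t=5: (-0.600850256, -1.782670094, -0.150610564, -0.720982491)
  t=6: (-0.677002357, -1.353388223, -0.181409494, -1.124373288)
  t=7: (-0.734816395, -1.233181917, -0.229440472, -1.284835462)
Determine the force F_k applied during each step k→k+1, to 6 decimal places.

step 0→1:
  ẍ = (ẋ'−ẋ)/dt = (-1.117407109−-1.085364286)/0.042718 = -0.750101
  θ̈ = (θ̇'−θ̇)/dt = (-1.192055341−-1.241038674)/0.042718 = 1.146667
  sinθ=0.064899, cosθ=0.997892
  F = (M+m)·ẍ + m·l·cosθ·θ̈ − m·l·sinθ·θ̇² = -0.917289 + 0.275284 − 0.024048 = -0.666053
step 1→2:
  ẍ = (ẋ'−ẋ)/dt = (-1.446728161−-1.117407109)/0.042718 = -7.709187
  θ̈ = (θ̇'−θ̇)/dt = (-0.915321175−-1.192055341)/0.042718 = 6.478163
  sinθ=0.011930, cosθ=0.999929
  F = (M+m)·ẍ + m·l·cosθ·θ̈ − m·l·sinθ·θ̇² = -9.427465 + 1.558405 − 0.004078 = -7.873138
step 2→3:
  ẍ = (ẋ'−ẋ)/dt = (-1.334785336−-1.446728161)/0.042718 = 2.620507
  θ̈ = (θ̇'−θ̇)/dt = (-1.021441048−-0.915321175)/0.042718 = -2.484196
  sinθ=-0.038982, cosθ=0.999240
  F = (M+m)·ẍ + m·l·cosθ·θ̈ − m·l·sinθ·θ̇² = 3.204584 + -0.597193 − -0.007857 = 2.615248
step 3→4:
  ẍ = (ẋ'−ẋ)/dt = (-1.785957417−-1.334785336)/0.042718 = -10.561639
  θ̈ = (θ̇'−θ̇)/dt = (-0.676158089−-1.021441048)/0.042718 = 8.082845
  sinθ=-0.078013, cosθ=0.996952
  F = (M+m)·ẍ + m·l·cosθ·θ̈ − m·l·sinθ·θ̇² = -12.915691 + 1.938644 − -0.019582 = -10.957465
step 4→5:
  ẍ = (ẋ'−ẋ)/dt = (-1.782670094−-1.785957417)/0.042718 = 0.076954
  θ̈ = (θ̇'−θ̇)/dt = (-0.720982491−-0.676158089)/0.042718 = -1.049309
  sinθ=-0.121426, cosθ=0.992600
  F = (M+m)·ẍ + m·l·cosθ·θ̈ − m·l·sinθ·θ̇² = 0.094106 + -0.250575 − -0.013356 = -0.143113
step 5→6:
  ẍ = (ẋ'−ẋ)/dt = (-1.353388223−-1.782670094)/0.042718 = 10.049203
  θ̈ = (θ̇'−θ̇)/dt = (-1.124373288−-0.720982491)/0.042718 = -9.443111
  sinθ=-0.150042, cosθ=0.988680
  F = (M+m)·ẍ + m·l·cosθ·θ̈ − m·l·sinθ·θ̇² = 12.289040 + -2.246105 − -0.018764 = 10.061699
step 6→7:
  ẍ = (ẋ'−ẋ)/dt = (-1.233181917−-1.353388223)/0.042718 = 2.813950
  θ̈ = (θ̇'−θ̇)/dt = (-1.284835462−-1.124373288)/0.042718 = -3.756313
  sinθ=-0.180416, cosθ=0.983590
  F = (M+m)·ẍ + m·l·cosθ·θ̈ − m·l·sinθ·θ̇² = 3.441143 + -0.888864 − -0.054873 = 2.607151

F_0 = -0.666053 N
F_1 = -7.873138 N
F_2 = 2.615248 N
F_3 = -10.957465 N
F_4 = -0.143113 N
F_5 = 10.061699 N
F_6 = 2.607151 N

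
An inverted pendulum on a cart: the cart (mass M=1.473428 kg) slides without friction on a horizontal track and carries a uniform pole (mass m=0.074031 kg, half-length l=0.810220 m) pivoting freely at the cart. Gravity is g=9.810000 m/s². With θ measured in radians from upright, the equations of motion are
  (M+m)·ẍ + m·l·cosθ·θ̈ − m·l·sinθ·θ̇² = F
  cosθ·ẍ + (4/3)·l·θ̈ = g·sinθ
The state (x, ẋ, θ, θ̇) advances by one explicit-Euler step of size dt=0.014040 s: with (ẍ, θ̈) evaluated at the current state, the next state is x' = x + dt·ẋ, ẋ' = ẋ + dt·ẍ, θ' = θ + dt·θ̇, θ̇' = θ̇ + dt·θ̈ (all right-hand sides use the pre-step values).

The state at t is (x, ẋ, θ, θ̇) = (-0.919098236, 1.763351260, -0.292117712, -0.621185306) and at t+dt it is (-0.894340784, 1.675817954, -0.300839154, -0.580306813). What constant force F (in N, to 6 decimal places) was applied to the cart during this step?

ẍ = (ẋ'−ẋ)/dt = (1.675817954−1.763351260)/0.014040 = -6.234566
θ̈ = (θ̇'−θ̇)/dt = (-0.580306813−-0.621185306)/0.014040 = 2.911574
sinθ=-0.287981, cosθ=0.957636
F = (M+m)·ẍ + m·l·cosθ·θ̈ − m·l·sinθ·θ̇² = -9.647735 + 0.167242 − -0.006665 = -9.473828

F = -9.473828 N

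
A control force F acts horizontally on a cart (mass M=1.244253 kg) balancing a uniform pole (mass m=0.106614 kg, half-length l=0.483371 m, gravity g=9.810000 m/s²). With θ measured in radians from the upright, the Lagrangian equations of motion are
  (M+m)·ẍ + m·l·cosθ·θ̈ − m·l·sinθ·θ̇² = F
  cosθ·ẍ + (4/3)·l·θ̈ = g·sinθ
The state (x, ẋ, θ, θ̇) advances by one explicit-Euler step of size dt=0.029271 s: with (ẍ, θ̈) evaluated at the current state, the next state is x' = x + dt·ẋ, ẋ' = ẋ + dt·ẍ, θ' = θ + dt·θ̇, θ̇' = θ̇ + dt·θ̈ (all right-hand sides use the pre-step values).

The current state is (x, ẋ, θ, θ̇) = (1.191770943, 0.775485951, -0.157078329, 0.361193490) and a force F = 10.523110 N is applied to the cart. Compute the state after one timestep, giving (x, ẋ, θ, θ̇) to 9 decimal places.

sinθ=-0.156433177, cosθ=0.987688545
temp = (F + m·l·θ̇²·sinθ)/(M+m) = (10.523110 + -0.001051728)/1.350867 = 7.789114896
θ̈ = (g·sinθ − cosθ·temp)/(l·(4/3 − m·cos²θ/(M+m))) = -15.195362303
ẍ = temp − m·l·θ̈·cosθ/(M+m) = 8.361664755
Euler: x'=1.191770943+0.029271·0.775485951=1.214470192, ẋ'=0.775485951+0.029271·8.361664755=1.020240240
       θ'=-0.157078329+0.029271·0.361193490=-0.146505834, θ̇'=0.361193490+0.029271·-15.195362303=-0.083589960

(1.214470192, 1.020240240, -0.146505834, -0.083589960)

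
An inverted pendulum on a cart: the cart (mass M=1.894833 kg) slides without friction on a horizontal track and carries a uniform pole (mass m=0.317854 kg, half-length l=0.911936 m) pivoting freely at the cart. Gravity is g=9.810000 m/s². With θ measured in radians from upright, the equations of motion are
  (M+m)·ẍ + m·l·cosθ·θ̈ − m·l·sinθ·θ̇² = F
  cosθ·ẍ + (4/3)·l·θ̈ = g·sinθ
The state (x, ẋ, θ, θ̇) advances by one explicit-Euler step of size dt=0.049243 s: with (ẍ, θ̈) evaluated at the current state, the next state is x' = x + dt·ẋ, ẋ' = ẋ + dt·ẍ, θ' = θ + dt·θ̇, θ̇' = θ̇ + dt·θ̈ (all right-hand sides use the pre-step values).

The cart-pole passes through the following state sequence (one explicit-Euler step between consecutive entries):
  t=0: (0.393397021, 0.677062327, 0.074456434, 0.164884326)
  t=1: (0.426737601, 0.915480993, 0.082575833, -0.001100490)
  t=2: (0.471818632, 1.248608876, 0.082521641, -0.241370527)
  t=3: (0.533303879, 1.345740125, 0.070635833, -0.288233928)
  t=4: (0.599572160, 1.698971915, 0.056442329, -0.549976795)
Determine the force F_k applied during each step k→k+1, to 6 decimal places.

F_0 = 9.738187 N
F_1 = 13.559283 N
F_2 = 4.088191 N
F_3 = 14.333559 N

step 0→1:
  ẍ = (ẋ'−ẋ)/dt = (0.915480993−0.677062327)/0.049243 = 4.841676
  θ̈ = (θ̇'−θ̇)/dt = (-0.001100490−0.164884326)/0.049243 = -3.370729
  sinθ=0.074388, cosθ=0.997229
  F = (M+m)·ẍ + m·l·cosθ·θ̈ − m·l·sinθ·θ̇² = 10.713114 + -0.974341 − 0.000586 = 9.738187
step 1→2:
  ẍ = (ẋ'−ẋ)/dt = (1.248608876−0.915480993)/0.049243 = 6.764979
  θ̈ = (θ̇'−θ̇)/dt = (-0.241370527−-0.001100490)/0.049243 = -4.879273
  sinθ=0.082482, cosθ=0.996593
  F = (M+m)·ẍ + m·l·cosθ·θ̈ − m·l·sinθ·θ̇² = 14.968782 + -1.409499 − 0.000000 = 13.559283
step 2→3:
  ẍ = (ẋ'−ẋ)/dt = (1.345740125−1.248608876)/0.049243 = 1.972488
  θ̈ = (θ̇'−θ̇)/dt = (-0.288233928−-0.241370527)/0.049243 = -0.951676
  sinθ=0.082428, cosθ=0.996597
  F = (M+m)·ẍ + m·l·cosθ·θ̈ − m·l·sinθ·θ̇² = 4.364500 + -0.274917 − 0.001392 = 4.088191
step 3→4:
  ẍ = (ẋ'−ẋ)/dt = (1.698971915−1.345740125)/0.049243 = 7.173239
  θ̈ = (θ̇'−θ̇)/dt = (-0.549976795−-0.288233928)/0.049243 = -5.315331
  sinθ=0.070577, cosθ=0.997506
  F = (M+m)·ẍ + m·l·cosθ·θ̈ − m·l·sinθ·θ̇² = 15.872132 + -1.536873 − 0.001700 = 14.333559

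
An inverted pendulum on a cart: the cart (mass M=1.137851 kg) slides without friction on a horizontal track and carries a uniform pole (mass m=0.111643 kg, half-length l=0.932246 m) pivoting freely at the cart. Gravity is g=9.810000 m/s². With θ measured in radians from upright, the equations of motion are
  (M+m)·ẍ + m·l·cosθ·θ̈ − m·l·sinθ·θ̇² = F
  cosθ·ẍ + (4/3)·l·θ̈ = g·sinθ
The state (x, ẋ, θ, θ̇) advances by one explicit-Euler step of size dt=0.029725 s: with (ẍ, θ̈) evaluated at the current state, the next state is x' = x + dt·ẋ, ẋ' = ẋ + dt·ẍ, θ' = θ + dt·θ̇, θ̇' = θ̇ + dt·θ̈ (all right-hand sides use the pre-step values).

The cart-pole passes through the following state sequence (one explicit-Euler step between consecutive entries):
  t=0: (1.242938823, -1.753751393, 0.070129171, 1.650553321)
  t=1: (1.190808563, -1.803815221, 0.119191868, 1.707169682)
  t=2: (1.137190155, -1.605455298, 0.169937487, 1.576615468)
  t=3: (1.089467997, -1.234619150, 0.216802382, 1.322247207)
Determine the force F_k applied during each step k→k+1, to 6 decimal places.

F_0 = -1.926559 N
F_1 = 7.848137 N
F_2 = 14.666577 N

step 0→1:
  ẍ = (ẋ'−ẋ)/dt = (-1.803815221−-1.753751393)/0.029725 = -1.684233
  θ̈ = (θ̇'−θ̇)/dt = (1.707169682−1.650553321)/0.029725 = 1.904672
  sinθ=0.070072, cosθ=0.997542
  F = (M+m)·ẍ + m·l·cosθ·θ̈ − m·l·sinθ·θ̇² = -2.104439 + 0.197749 − 0.019868 = -1.926559
step 1→2:
  ẍ = (ẋ'−ẋ)/dt = (-1.605455298−-1.803815221)/0.029725 = 6.673168
  θ̈ = (θ̇'−θ̇)/dt = (1.576615468−1.707169682)/0.029725 = -4.392068
  sinθ=0.118910, cosθ=0.992905
  F = (M+m)·ẍ + m·l·cosθ·θ̈ − m·l·sinθ·θ̇² = 8.338084 + -0.453878 − 0.036069 = 7.848137
step 2→3:
  ẍ = (ẋ'−ẋ)/dt = (-1.234619150−-1.605455298)/0.029725 = 12.475564
  θ̈ = (θ̇'−θ̇)/dt = (1.322247207−1.576615468)/0.029725 = -8.557385
  sinθ=0.169121, cosθ=0.985595
  F = (M+m)·ẍ + m·l·cosθ·θ̈ − m·l·sinθ·θ̇² = 15.588143 + -0.877812 − 0.043753 = 14.666577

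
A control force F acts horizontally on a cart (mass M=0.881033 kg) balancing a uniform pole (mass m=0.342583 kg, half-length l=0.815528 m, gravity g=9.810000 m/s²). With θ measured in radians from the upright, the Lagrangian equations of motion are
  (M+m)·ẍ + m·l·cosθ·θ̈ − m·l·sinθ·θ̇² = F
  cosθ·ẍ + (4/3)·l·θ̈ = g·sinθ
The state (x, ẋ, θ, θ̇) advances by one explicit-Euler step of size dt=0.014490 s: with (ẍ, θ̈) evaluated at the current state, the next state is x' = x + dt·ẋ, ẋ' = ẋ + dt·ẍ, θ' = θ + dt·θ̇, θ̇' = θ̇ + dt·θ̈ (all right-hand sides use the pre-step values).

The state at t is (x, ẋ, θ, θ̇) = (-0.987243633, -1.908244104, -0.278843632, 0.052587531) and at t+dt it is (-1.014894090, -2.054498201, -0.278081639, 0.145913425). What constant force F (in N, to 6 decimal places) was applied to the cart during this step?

ẍ = (ẋ'−ẋ)/dt = (-2.054498201−-1.908244104)/0.014490 = -10.093450
θ̈ = (θ̇'−θ̇)/dt = (0.145913425−0.052587531)/0.014490 = 6.440710
sinθ=-0.275244, cosθ=0.961374
F = (M+m)·ẍ + m·l·cosθ·θ̈ − m·l·sinθ·θ̇² = -12.350507 + 1.729940 − -0.000213 = -10.620355

F = -10.620355 N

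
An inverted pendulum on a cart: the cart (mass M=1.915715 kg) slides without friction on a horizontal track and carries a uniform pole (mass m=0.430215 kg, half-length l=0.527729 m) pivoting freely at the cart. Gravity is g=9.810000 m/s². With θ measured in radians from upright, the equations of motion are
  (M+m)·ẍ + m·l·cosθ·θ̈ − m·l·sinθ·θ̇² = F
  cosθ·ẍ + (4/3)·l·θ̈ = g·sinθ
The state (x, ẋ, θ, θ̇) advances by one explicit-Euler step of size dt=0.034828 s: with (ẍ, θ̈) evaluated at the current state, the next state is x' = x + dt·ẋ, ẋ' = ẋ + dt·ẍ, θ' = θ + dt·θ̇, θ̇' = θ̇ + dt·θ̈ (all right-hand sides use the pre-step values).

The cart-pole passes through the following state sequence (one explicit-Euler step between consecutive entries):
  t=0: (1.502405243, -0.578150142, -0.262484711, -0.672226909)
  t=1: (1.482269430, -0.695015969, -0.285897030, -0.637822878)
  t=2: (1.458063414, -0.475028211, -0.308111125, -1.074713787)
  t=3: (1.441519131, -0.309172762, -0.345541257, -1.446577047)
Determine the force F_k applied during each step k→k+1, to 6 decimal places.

F_0 = -7.628587 N
F_1 = 12.111489 N
F_2 = 8.941198 N

step 0→1:
  ẍ = (ẋ'−ẋ)/dt = (-0.695015969−-0.578150142)/0.034828 = -3.355514
  θ̈ = (θ̇'−θ̇)/dt = (-0.637822878−-0.672226909)/0.034828 = 0.987827
  sinθ=-0.259481, cosθ=0.965748
  F = (M+m)·ẍ + m·l·cosθ·θ̈ − m·l·sinθ·θ̇² = -7.871800 + 0.216591 − -0.026622 = -7.628587
step 1→2:
  ẍ = (ẋ'−ẋ)/dt = (-0.475028211−-0.695015969)/0.034828 = 6.316405
  θ̈ = (θ̇'−θ̇)/dt = (-1.074713787−-0.637822878)/0.034828 = -12.544243
  sinθ=-0.282018, cosθ=0.959409
  F = (M+m)·ẍ + m·l·cosθ·θ̈ − m·l·sinθ·θ̇² = 14.817844 + -2.732403 − -0.026048 = 12.111489
step 2→3:
  ẍ = (ẋ'−ẋ)/dt = (-0.309172762−-0.475028211)/0.034828 = 4.762130
  θ̈ = (θ̇'−θ̇)/dt = (-1.446577047−-1.074713787)/0.034828 = -10.677135
  sinθ=-0.303259, cosθ=0.952908
  F = (M+m)·ẍ + m·l·cosθ·θ̈ − m·l·sinθ·θ̇² = 11.171623 + -2.309948 − -0.079524 = 8.941198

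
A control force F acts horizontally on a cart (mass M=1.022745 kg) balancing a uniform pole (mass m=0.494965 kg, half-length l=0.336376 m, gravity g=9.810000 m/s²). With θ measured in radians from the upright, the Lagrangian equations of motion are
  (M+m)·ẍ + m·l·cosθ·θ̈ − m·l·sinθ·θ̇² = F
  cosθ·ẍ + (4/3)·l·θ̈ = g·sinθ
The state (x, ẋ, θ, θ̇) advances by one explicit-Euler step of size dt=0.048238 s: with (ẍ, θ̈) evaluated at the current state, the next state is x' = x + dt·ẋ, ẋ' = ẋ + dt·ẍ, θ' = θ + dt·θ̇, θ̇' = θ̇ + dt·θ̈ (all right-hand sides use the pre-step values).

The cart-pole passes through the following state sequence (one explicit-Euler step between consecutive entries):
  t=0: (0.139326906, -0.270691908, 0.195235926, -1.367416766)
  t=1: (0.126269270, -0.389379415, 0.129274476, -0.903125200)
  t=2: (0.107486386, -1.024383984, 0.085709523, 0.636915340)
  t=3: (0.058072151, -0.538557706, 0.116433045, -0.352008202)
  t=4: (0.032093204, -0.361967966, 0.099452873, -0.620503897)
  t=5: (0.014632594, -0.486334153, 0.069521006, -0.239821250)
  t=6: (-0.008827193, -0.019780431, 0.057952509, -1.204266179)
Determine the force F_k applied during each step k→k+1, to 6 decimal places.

F_0 = -2.222588 N
F_1 = -14.725502 N
F_2 = 11.878990 N
F_3 = 4.633195 N
F_4 = -2.611852 N
F_5 = 11.357735 N

step 0→1:
  ẍ = (ẋ'−ẋ)/dt = (-0.389379415−-0.270691908)/0.048238 = -2.460457
  θ̈ = (θ̇'−θ̇)/dt = (-0.903125200−-1.367416766)/0.048238 = 9.625017
  sinθ=0.193998, cosθ=0.981002
  F = (M+m)·ẍ + m·l·cosθ·θ̈ − m·l·sinθ·θ̇² = -3.734260 + 1.572066 − 0.060395 = -2.222588
step 1→2:
  ẍ = (ẋ'−ẋ)/dt = (-1.024383984−-0.389379415)/0.048238 = -13.163990
  θ̈ = (θ̇'−θ̇)/dt = (0.636915340−-0.903125200)/0.048238 = 31.925879
  sinθ=0.128915, cosθ=0.991656
  F = (M+m)·ẍ + m·l·cosθ·θ̈ − m·l·sinθ·θ̇² = -19.979120 + 5.271124 − 0.017506 = -14.725502
step 2→3:
  ẍ = (ẋ'−ẋ)/dt = (-0.538557706−-1.024383984)/0.048238 = 10.071443
  θ̈ = (θ̇'−θ̇)/dt = (-0.352008202−0.636915340)/0.048238 = -20.500923
  sinθ=0.085605, cosθ=0.996329
  F = (M+m)·ẍ + m·l·cosθ·θ̈ − m·l·sinθ·θ̇² = 15.285530 + -3.400758 − 0.005782 = 11.878990
step 3→4:
  ẍ = (ẋ'−ẋ)/dt = (-0.361967966−-0.538557706)/0.048238 = 3.660801
  θ̈ = (θ̇'−θ̇)/dt = (-0.620503897−-0.352008202)/0.048238 = -5.566062
  sinθ=0.116170, cosθ=0.993229
  F = (M+m)·ẍ + m·l·cosθ·θ̈ − m·l·sinθ·θ̇² = 5.556035 + -0.920443 − 0.002397 = 4.633195
step 4→5:
  ẍ = (ẋ'−ẋ)/dt = (-0.486334153−-0.361967966)/0.048238 = -2.578179
  θ̈ = (θ̇'−θ̇)/dt = (-0.239821250−-0.620503897)/0.048238 = 7.891759
  sinθ=0.099289, cosθ=0.995059
  F = (M+m)·ẍ + m·l·cosθ·θ̈ − m·l·sinθ·θ̇² = -3.912928 + 1.307441 − 0.006365 = -2.611852
step 5→6:
  ẍ = (ẋ'−ẋ)/dt = (-0.019780431−-0.486334153)/0.048238 = 9.671913
  θ̈ = (θ̇'−θ̇)/dt = (-1.204266179−-0.239821250)/0.048238 = -19.993468
  sinθ=0.069465, cosθ=0.997584
  F = (M+m)·ẍ + m·l·cosθ·θ̈ − m·l·sinθ·θ̇² = 14.679159 + -3.320758 − 0.000665 = 11.357735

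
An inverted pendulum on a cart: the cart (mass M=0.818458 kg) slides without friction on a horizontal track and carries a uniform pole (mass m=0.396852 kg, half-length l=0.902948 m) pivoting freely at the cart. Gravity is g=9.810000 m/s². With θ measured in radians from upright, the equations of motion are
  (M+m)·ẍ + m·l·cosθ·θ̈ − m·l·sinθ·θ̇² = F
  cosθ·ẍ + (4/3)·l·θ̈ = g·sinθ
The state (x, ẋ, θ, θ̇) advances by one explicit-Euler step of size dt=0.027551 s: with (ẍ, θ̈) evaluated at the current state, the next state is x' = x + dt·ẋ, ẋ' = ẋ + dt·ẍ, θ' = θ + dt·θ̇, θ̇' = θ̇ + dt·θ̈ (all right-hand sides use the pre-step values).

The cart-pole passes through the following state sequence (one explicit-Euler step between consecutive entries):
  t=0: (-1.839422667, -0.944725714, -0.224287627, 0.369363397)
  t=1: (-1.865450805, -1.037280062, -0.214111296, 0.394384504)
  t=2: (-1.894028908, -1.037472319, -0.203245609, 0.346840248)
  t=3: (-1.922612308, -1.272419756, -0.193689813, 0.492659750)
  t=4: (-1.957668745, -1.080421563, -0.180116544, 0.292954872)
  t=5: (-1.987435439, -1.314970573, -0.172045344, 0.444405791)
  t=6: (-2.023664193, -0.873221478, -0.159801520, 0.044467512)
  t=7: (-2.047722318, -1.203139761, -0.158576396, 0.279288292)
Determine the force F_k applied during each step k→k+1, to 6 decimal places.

F_0 = -3.754537 N
F_1 = -0.600893 N
F_2 = -8.497597 N
F_3 = 5.937175 N
F_4 = -8.402798 N
F_5 = 14.373311 N
F_6 = -11.537769 N

step 0→1:
  ẍ = (ẋ'−ẋ)/dt = (-1.037280062−-0.944725714)/0.027551 = -3.359383
  θ̈ = (θ̇'−θ̇)/dt = (0.394384504−0.369363397)/0.027551 = 0.908174
  sinθ=-0.222412, cosθ=0.974953
  F = (M+m)·ẍ + m·l·cosθ·θ̈ − m·l·sinθ·θ̇² = -4.082691 + 0.317281 − -0.010873 = -3.754537
step 1→2:
  ẍ = (ẋ'−ẋ)/dt = (-1.037472319−-1.037280062)/0.027551 = -0.006978
  θ̈ = (θ̇'−θ̇)/dt = (0.346840248−0.394384504)/0.027551 = -1.725682
  sinθ=-0.212479, cosθ=0.977166
  F = (M+m)·ẍ + m·l·cosθ·θ̈ − m·l·sinθ·θ̇² = -0.008481 + -0.604255 − -0.011843 = -0.600893
step 2→3:
  ẍ = (ẋ'−ẋ)/dt = (-1.272419756−-1.037472319)/0.027551 = -8.527728
  θ̈ = (θ̇'−θ̇)/dt = (0.492659750−0.346840248)/0.027551 = 5.292712
  sinθ=-0.201849, cosθ=0.979417
  F = (M+m)·ẍ + m·l·cosθ·θ̈ − m·l·sinθ·θ̇² = -10.363833 + 1.857535 − -0.008701 = -8.497597
step 3→4:
  ẍ = (ẋ'−ẋ)/dt = (-1.080421563−-1.272419756)/0.027551 = 6.968828
  θ̈ = (θ̇'−θ̇)/dt = (0.292954872−0.492659750)/0.027551 = -7.248553
  sinθ=-0.192481, cosθ=0.981301
  F = (M+m)·ẍ + m·l·cosθ·θ̈ − m·l·sinθ·θ̇² = 8.469287 + -2.548853 − -0.016741 = 5.937175
step 4→5:
  ẍ = (ẋ'−ẋ)/dt = (-1.314970573−-1.080421563)/0.027551 = -8.513267
  θ̈ = (θ̇'−θ̇)/dt = (0.444405791−0.292954872)/0.027551 = 5.497111
  sinθ=-0.179144, cosθ=0.983823
  F = (M+m)·ẍ + m·l·cosθ·θ̈ − m·l·sinθ·θ̇² = -10.346258 + 1.937951 − -0.005509 = -8.402798
step 5→6:
  ẍ = (ẋ'−ẋ)/dt = (-0.873221478−-1.314970573)/0.027551 = 16.033868
  θ̈ = (θ̇'−θ̇)/dt = (0.044467512−0.444405791)/0.027551 = -14.516289
  sinθ=-0.171198, cosθ=0.985237
  F = (M+m)·ẍ + m·l·cosθ·θ̈ − m·l·sinθ·θ̇² = 19.486120 + -5.124925 − -0.012116 = 14.373311
step 6→7:
  ẍ = (ẋ'−ẋ)/dt = (-1.203139761−-0.873221478)/0.027551 = -11.974821
  θ̈ = (θ̇'−θ̇)/dt = (0.279288292−0.044467512)/0.027551 = 8.523131
  sinθ=-0.159122, cosθ=0.987259
  F = (M+m)·ẍ + m·l·cosθ·θ̈ − m·l·sinθ·θ̇² = -14.553119 + 3.015237 − -0.000113 = -11.537769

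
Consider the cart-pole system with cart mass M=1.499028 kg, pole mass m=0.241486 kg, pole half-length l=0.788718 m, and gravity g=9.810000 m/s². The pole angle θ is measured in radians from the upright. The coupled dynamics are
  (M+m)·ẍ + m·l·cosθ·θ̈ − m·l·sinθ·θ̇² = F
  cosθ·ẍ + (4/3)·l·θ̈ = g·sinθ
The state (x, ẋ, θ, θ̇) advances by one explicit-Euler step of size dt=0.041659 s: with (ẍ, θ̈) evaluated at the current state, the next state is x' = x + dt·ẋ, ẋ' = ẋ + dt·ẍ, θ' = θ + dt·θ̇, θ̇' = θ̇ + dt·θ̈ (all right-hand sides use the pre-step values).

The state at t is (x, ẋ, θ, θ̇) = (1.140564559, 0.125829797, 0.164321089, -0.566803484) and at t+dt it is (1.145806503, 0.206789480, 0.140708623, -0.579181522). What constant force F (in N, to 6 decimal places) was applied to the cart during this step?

F = 3.316658 N

ẍ = (ẋ'−ẋ)/dt = (0.206789480−0.125829797)/0.041659 = 1.943390
θ̈ = (θ̇'−θ̇)/dt = (-0.579181522−-0.566803484)/0.041659 = -0.297128
sinθ=0.163583, cosθ=0.986530
F = (M+m)·ẍ + m·l·cosθ·θ̈ − m·l·sinθ·θ̇² = 3.382497 + -0.055830 − 0.010010 = 3.316658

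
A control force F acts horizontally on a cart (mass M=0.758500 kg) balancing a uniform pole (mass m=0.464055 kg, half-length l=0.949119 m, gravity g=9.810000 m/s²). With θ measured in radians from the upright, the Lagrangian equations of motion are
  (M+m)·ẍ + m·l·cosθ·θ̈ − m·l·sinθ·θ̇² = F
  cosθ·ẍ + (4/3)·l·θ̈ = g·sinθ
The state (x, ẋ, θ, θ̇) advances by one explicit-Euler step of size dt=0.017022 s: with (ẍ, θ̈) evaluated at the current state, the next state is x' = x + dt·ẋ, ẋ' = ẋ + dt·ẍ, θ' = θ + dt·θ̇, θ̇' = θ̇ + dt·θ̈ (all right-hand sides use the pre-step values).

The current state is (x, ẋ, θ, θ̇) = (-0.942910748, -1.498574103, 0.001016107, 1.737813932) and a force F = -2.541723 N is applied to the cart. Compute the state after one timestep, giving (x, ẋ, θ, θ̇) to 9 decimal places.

sinθ=0.001016107, cosθ=0.999999484
temp = (F + m·l·θ̇²·sinθ)/(M+m) = (-2.541723 + 0.001351562)/1.222555 = -2.077919961
θ̈ = (g·sinθ − cosθ·temp)/(l·(4/3 − m·cos²θ/(M+m))) = 2.306477116
ẍ = temp − m·l·θ̈·cosθ/(M+m) = -2.908861832
Euler: x'=-0.942910748+0.017022·-1.498574103=-0.968419476, ẋ'=-1.498574103+0.017022·-2.908861832=-1.548088749
       θ'=0.001016107+0.017022·1.737813932=0.030597176, θ̇'=1.737813932+0.017022·2.306477116=1.777074785

(-0.968419476, -1.548088749, 0.030597176, 1.777074785)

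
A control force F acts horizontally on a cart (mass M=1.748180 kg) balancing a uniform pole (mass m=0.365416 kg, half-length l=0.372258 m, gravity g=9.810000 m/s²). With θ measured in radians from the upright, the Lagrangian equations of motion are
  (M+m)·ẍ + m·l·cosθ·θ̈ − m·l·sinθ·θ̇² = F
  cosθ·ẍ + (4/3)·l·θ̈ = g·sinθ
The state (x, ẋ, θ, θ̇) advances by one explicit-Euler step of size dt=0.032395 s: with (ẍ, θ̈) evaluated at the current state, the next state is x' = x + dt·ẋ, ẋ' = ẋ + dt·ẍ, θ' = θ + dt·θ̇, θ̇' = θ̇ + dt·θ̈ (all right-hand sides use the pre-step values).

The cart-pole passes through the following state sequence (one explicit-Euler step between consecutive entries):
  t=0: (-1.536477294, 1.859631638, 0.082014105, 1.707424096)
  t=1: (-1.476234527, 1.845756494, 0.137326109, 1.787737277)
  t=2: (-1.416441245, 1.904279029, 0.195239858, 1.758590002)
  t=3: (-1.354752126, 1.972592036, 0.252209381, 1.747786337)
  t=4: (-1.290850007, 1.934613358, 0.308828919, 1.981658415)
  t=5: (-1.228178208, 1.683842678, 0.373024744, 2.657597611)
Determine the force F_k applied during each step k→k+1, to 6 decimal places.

F_0 = -0.601657 N
F_1 = 3.637520 N
F_2 = 4.330931 N
F_3 = -1.630617 N
F_4 = -13.819733 N

step 0→1:
  ẍ = (ẋ'−ẋ)/dt = (1.845756494−1.859631638)/0.032395 = -0.428311
  θ̈ = (θ̇'−θ̇)/dt = (1.787737277−1.707424096)/0.032395 = 2.479184
  sinθ=0.081922, cosθ=0.996639
  F = (M+m)·ẍ + m·l·cosθ·θ̈ − m·l·sinθ·θ̇² = -0.905277 + 0.336107 − 0.032487 = -0.601657
step 1→2:
  ẍ = (ẋ'−ẋ)/dt = (1.904279029−1.845756494)/0.032395 = 1.806530
  θ̈ = (θ̇'−θ̇)/dt = (1.758590002−1.787737277)/0.032395 = -0.899746
  sinθ=0.136895, cosθ=0.990586
  F = (M+m)·ẍ + m·l·cosθ·θ̈ − m·l·sinθ·θ̇² = 3.818274 + -0.121239 − 0.059515 = 3.637520
step 2→3:
  ẍ = (ẋ'−ẋ)/dt = (1.972592036−1.904279029)/0.032395 = 2.108752
  θ̈ = (θ̇'−θ̇)/dt = (1.747786337−1.758590002)/0.032395 = -0.333498
  sinθ=0.194002, cosθ=0.981001
  F = (M+m)·ẍ + m·l·cosθ·θ̈ − m·l·sinθ·θ̇² = 4.457049 + -0.044504 − 0.081614 = 4.330931
step 3→4:
  ẍ = (ẋ'−ẋ)/dt = (1.934613358−1.972592036)/0.032395 = -1.172362
  θ̈ = (θ̇'−θ̇)/dt = (1.981658415−1.747786337)/0.032395 = 7.219388
  sinθ=0.249544, cosθ=0.968363
  F = (M+m)·ẍ + m·l·cosθ·θ̈ − m·l·sinθ·θ̇² = -2.477900 + 0.950978 − 0.103694 = -1.630617
step 4→5:
  ẍ = (ẋ'−ẋ)/dt = (1.683842678−1.934613358)/0.032395 = -7.741030
  θ̈ = (θ̇'−θ̇)/dt = (2.657597611−1.981658415)/0.032395 = 20.865541
  sinθ=0.303943, cosθ=0.952690
  F = (M+m)·ẍ + m·l·cosθ·θ̈ − m·l·sinθ·θ̇² = -16.361411 + 2.704039 − 0.162361 = -13.819733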